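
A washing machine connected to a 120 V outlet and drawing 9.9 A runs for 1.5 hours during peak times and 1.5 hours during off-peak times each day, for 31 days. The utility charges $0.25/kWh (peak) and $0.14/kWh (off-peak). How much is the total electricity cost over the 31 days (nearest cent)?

Power = 9.9 A × 120 V = 1188 W = 1.188 kW
Peak energy = 1.188 kW × 1.5 h × 31 = 55.242 kWh
Off-peak energy = 1.188 kW × 1.5 h × 31 = 55.242 kWh
Cost = 55.242 × $0.25 + 55.242 × $0.14 = $13.8105 + $7.73388 = $21.54

$21.54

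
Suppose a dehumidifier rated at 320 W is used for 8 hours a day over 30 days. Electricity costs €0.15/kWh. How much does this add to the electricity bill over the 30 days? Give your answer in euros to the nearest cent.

€11.52

Runtime = 8 h/day × 30 days = 240 h
Energy = 0.32 kW × 240 h = 76.8 kWh
Cost = 76.8 kWh × €0.15/kWh = €11.52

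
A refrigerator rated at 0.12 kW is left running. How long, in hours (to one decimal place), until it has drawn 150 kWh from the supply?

1250.0 h

Hours = 150 kWh ÷ 0.12 kW = 1250.0 h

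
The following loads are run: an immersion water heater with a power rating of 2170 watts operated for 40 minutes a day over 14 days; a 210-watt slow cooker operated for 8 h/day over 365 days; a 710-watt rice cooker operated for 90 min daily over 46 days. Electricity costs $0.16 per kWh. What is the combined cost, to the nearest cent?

immersion water heater: Runtime = 40 min × 14 = 560 min = 9.333333… h
immersion water heater: 2.17 kW × 9.333333… h = 20.253333… kWh
slow cooker: Runtime = 8 h/day × 365 days = 2920 h
slow cooker: 0.21 kW × 2920 h = 613.2 kWh
rice cooker: Runtime = 90 min × 46 = 4140 min = 69 h
rice cooker: 0.71 kW × 69 h = 48.99 kWh
Total energy = 682.443333… kWh
Cost = 682.443333… × $0.16 = $109.19

$109.19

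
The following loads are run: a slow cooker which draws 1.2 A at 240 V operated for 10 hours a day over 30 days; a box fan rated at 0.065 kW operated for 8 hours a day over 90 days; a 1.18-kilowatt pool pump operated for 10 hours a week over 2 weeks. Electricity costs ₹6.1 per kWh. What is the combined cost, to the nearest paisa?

slow cooker: Power = 1.2 A × 240 V = 288 W = 0.288 kW
slow cooker: Runtime = 10 h/day × 30 days = 300 h
slow cooker: 0.288 kW × 300 h = 86.4 kWh
box fan: Runtime = 8 h/day × 90 days = 720 h
box fan: 0.065 kW × 720 h = 46.8 kWh
pool pump: Runtime = 10 h/week × 2 weeks = 20 h
pool pump: 1.18 kW × 20 h = 23.6 kWh
Total energy = 156.8 kWh
Cost = 156.8 × ₹6.1 = ₹956.48

₹956.48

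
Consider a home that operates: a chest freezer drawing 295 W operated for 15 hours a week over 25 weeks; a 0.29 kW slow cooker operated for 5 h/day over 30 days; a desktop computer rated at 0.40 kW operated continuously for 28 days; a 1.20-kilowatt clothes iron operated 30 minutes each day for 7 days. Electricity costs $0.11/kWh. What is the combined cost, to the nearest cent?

$46.98

chest freezer: Runtime = 15 h/week × 25 weeks = 375 h
chest freezer: 0.295 kW × 375 h = 110.625 kWh
slow cooker: Runtime = 5 h/day × 30 days = 150 h
slow cooker: 0.29 kW × 150 h = 43.5 kWh
desktop computer: Runtime = 24 h × 28 = 672 h
desktop computer: 0.4 kW × 672 h = 268.8 kWh
clothes iron: Runtime = 30 min × 7 = 210 min = 3.5 h
clothes iron: 1.2 kW × 3.5 h = 4.2 kWh
Total energy = 427.125 kWh
Cost = 427.125 × $0.11 = $46.98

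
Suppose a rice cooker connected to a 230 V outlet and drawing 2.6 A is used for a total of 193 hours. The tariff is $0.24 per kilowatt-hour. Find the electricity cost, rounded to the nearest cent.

$27.70

Power = 2.6 A × 230 V = 598 W = 0.598 kW
Energy = 0.598 kW × 193 h = 115.414 kWh
Cost = 115.414 kWh × $0.24/kWh = $27.70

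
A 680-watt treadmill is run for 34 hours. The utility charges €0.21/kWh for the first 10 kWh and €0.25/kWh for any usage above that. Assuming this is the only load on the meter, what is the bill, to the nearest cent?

Energy = 0.68 kW × 34 h = 23.12 kWh
Tier 1 (0–10 kWh): 10 × €0.21 = €2.1
Above 10 kWh: 13.12 × €0.25 = €3.28
Bill = €5.38

€5.38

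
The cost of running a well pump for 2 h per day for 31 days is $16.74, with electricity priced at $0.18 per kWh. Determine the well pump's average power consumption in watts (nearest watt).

1500 W

Energy = $16.74 ÷ $0.18/kWh = 93 kWh
Runtime = 2 h/day × 31 days = 62 h
Power = 93 kWh ÷ 62 h = 1.5 kW = 1500 W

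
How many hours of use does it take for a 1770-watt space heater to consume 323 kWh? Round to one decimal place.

Hours = 323 kWh ÷ 1.77 kW = 182.5 h

182.5 h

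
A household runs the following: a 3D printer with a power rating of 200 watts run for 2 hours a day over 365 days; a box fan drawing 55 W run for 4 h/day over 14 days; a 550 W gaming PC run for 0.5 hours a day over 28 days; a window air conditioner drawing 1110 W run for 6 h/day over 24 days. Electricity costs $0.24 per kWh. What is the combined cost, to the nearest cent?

3D printer: Runtime = 2 h/day × 365 days = 730 h
3D printer: 0.2 kW × 730 h = 146 kWh
box fan: Runtime = 4 h/day × 14 days = 56 h
box fan: 0.055 kW × 56 h = 3.08 kWh
gaming PC: Runtime = 0.5 h/day × 28 days = 14 h
gaming PC: 0.55 kW × 14 h = 7.7 kWh
window air conditioner: Runtime = 6 h/day × 24 days = 144 h
window air conditioner: 1.11 kW × 144 h = 159.84 kWh
Total energy = 316.62 kWh
Cost = 316.62 × $0.24 = $75.99

$75.99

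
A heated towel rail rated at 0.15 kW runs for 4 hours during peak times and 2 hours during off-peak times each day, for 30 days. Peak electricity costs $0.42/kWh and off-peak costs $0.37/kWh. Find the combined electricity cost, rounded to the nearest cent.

$10.89

Peak energy = 0.15 kW × 4 h × 30 = 18 kWh
Off-peak energy = 0.15 kW × 2 h × 30 = 9 kWh
Cost = 18 × $0.42 + 9 × $0.37 = $7.56 + $3.33 = $10.89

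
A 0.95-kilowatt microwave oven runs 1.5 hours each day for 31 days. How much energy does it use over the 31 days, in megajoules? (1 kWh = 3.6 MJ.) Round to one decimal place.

159.0 MJ

Runtime = 1.5 h/day × 31 days = 46.5 h
Energy = 0.95 kW × 46.5 h = 44.175 kWh
= 44.175 × 3.6 MJ = 159.0 MJ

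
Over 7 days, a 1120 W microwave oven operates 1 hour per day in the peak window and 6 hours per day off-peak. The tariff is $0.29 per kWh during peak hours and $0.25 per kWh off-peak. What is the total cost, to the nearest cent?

$14.03

Peak energy = 1.12 kW × 1 h × 7 = 7.84 kWh
Off-peak energy = 1.12 kW × 6 h × 7 = 47.04 kWh
Cost = 7.84 × $0.29 + 47.04 × $0.25 = $2.2736 + $11.76 = $14.03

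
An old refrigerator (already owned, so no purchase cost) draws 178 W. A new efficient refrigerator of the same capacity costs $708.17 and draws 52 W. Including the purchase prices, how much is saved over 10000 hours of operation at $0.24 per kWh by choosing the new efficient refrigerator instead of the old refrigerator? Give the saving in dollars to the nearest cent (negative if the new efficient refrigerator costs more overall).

old refrigerator: $0.00 + (178/1000) kW × 10000 h × $0.24 = $0.00 + $427.2 = $427.2
new efficient refrigerator: $708.17 + (52/1000) kW × 10000 h × $0.24 = $708.17 + $124.8 = $832.97
Saving = $427.2 − $832.97 = −$405.77

-$405.77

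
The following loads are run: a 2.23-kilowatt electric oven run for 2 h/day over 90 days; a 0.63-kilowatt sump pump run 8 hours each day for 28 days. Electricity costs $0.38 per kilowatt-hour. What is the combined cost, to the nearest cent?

$206.16

electric oven: Runtime = 2 h/day × 90 days = 180 h
electric oven: 2.23 kW × 180 h = 401.4 kWh
sump pump: Runtime = 8 h/day × 28 days = 224 h
sump pump: 0.63 kW × 224 h = 141.12 kWh
Total energy = 542.52 kWh
Cost = 542.52 × $0.38 = $206.16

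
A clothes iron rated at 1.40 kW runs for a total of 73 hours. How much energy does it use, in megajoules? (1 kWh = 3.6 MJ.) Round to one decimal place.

367.9 MJ

Energy = 1.4 kW × 73 h = 102.2 kWh
= 102.2 × 3.6 MJ = 367.9 MJ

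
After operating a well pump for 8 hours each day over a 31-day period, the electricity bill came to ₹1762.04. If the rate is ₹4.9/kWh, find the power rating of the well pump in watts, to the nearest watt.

1450 W

Energy = ₹1762.04 ÷ ₹4.9/kWh = 359.6 kWh
Runtime = 8 h/day × 31 days = 248 h
Power = 359.6 kWh ÷ 248 h = 1.45 kW = 1450 W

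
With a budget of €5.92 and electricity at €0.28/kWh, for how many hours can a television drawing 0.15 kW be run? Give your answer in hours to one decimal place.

141.0 h

Energy available = €5.92 ÷ €0.28/kWh = 21.1429 kWh
Hours = 21.1429 kWh ÷ 0.15 kW = 141.0 h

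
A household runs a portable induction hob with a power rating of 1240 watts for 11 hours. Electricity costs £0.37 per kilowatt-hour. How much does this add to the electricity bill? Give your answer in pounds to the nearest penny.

Energy = 1.24 kW × 11 h = 13.64 kWh
Cost = 13.64 kWh × £0.37/kWh = £5.05

£5.05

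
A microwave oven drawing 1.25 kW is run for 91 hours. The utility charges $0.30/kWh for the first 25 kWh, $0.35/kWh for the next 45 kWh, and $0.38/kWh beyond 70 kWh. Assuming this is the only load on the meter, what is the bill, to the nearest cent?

$39.88

Energy = 1.25 kW × 91 h = 113.75 kWh
Tier 1 (0–25 kWh): 25 × $0.30 = $7.5
Tier 2 (25–70 kWh): 45 × $0.35 = $15.75
Above 70 kWh: 43.75 × $0.38 = $16.625
Bill = $39.88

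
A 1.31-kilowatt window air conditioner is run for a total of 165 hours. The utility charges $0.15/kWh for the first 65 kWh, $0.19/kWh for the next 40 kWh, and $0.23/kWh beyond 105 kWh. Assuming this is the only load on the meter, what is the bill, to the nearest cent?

Energy = 1.31 kW × 165 h = 216.15 kWh
Tier 1 (0–65 kWh): 65 × $0.15 = $9.75
Tier 2 (65–105 kWh): 40 × $0.19 = $7.6
Above 105 kWh: 111.15 × $0.23 = $25.5645
Bill = $42.91

$42.91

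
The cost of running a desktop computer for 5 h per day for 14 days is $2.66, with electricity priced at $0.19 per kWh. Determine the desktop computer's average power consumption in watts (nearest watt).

200 W

Energy = $2.66 ÷ $0.19/kWh = 14 kWh
Runtime = 5 h/day × 14 days = 70 h
Power = 14 kWh ÷ 70 h = 0.2 kW = 200 W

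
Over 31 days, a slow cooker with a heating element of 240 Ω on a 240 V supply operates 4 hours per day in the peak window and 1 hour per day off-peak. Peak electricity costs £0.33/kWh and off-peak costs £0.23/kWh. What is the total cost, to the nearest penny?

£11.53

Power = V²/R = 240²/240 = 240 W = 0.24 kW
Peak energy = 0.24 kW × 4 h × 31 = 29.76 kWh
Off-peak energy = 0.24 kW × 1 h × 31 = 7.44 kWh
Cost = 29.76 × £0.33 + 7.44 × £0.23 = £9.8208 + £1.7112 = £11.53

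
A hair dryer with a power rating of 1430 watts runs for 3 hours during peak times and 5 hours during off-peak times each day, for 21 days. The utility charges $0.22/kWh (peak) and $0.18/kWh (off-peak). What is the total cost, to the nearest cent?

Peak energy = 1.43 kW × 3 h × 21 = 90.09 kWh
Off-peak energy = 1.43 kW × 5 h × 21 = 150.15 kWh
Cost = 90.09 × $0.22 + 150.15 × $0.18 = $19.8198 + $27.027 = $46.85

$46.85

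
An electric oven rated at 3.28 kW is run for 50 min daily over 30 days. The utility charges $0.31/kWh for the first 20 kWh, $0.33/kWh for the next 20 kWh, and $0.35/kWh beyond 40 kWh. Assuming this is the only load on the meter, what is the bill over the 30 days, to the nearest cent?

$27.50

Runtime = 50 min × 30 = 1500 min = 25 h
Energy = 3.28 kW × 25 h = 82 kWh
Tier 1 (0–20 kWh): 20 × $0.31 = $6.2
Tier 2 (20–40 kWh): 20 × $0.33 = $6.6
Above 40 kWh: 42 × $0.35 = $14.7
Bill = $27.50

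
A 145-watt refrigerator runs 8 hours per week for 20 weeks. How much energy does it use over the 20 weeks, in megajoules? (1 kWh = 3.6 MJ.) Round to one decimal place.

Runtime = 8 h/week × 20 weeks = 160 h
Energy = 0.145 kW × 160 h = 23.2 kWh
= 23.2 × 3.6 MJ = 83.5 MJ

83.5 MJ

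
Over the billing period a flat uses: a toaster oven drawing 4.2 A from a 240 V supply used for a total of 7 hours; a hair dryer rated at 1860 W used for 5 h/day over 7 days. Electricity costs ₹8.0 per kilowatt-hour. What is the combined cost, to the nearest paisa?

₹577.25

toaster oven: Power = 4.2 A × 240 V = 1008 W = 1.008 kW
toaster oven: 1.008 kW × 7 h = 7.056 kWh
hair dryer: Runtime = 5 h/day × 7 days = 35 h
hair dryer: 1.86 kW × 35 h = 65.1 kWh
Total energy = 72.156 kWh
Cost = 72.156 × ₹8.0 = ₹577.25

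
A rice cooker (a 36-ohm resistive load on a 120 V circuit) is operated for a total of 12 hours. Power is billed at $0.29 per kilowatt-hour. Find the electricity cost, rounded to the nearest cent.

Power = V²/R = 120²/36 = 400 W = 0.4 kW
Energy = 0.4 kW × 12 h = 4.8 kWh
Cost = 4.8 kWh × $0.29/kWh = $1.39

$1.39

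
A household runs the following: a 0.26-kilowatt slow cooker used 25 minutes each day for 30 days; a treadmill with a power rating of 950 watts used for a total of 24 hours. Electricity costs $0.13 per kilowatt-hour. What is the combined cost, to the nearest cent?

slow cooker: Runtime = 25 min × 30 = 750 min = 12.5 h
slow cooker: 0.26 kW × 12.5 h = 3.25 kWh
treadmill: 0.95 kW × 24 h = 22.8 kWh
Total energy = 26.05 kWh
Cost = 26.05 × $0.13 = $3.39

$3.39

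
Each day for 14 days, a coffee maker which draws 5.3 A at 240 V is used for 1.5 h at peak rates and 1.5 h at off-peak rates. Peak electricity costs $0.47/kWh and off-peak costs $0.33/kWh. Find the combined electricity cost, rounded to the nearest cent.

Power = 5.3 A × 240 V = 1272 W = 1.272 kW
Peak energy = 1.272 kW × 1.5 h × 14 = 26.712 kWh
Off-peak energy = 1.272 kW × 1.5 h × 14 = 26.712 kWh
Cost = 26.712 × $0.47 + 26.712 × $0.33 = $12.55464 + $8.81496 = $21.37

$21.37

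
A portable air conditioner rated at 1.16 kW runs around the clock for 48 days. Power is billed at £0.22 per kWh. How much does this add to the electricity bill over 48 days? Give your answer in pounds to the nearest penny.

Runtime = 24 h × 48 = 1152 h
Energy = 1.16 kW × 1152 h = 1336.32 kWh
Cost = 1336.32 kWh × £0.22/kWh = £293.99

£293.99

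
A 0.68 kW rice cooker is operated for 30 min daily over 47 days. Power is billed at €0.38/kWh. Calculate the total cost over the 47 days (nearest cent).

Runtime = 30 min × 47 = 1410 min = 23.5 h
Energy = 0.68 kW × 23.5 h = 15.98 kWh
Cost = 15.98 kWh × €0.38/kWh = €6.07

€6.07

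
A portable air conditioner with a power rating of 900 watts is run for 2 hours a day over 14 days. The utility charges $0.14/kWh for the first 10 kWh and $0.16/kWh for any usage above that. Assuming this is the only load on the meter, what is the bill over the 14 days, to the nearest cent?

$3.83

Runtime = 2 h/day × 14 days = 28 h
Energy = 0.9 kW × 28 h = 25.2 kWh
Tier 1 (0–10 kWh): 10 × $0.14 = $1.4
Above 10 kWh: 15.2 × $0.16 = $2.432
Bill = $3.83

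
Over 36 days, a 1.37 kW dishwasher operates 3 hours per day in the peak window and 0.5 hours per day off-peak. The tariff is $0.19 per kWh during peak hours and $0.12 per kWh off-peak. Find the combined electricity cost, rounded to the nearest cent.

$31.07

Peak energy = 1.37 kW × 3 h × 36 = 147.96 kWh
Off-peak energy = 1.37 kW × 0.5 h × 36 = 24.66 kWh
Cost = 147.96 × $0.19 + 24.66 × $0.12 = $28.1124 + $2.9592 = $31.07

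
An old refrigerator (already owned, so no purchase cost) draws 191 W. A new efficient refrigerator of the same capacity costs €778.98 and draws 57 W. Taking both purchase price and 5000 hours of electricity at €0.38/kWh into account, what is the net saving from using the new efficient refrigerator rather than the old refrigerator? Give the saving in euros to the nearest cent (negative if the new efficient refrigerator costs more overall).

old refrigerator: €0.00 + (191/1000) kW × 5000 h × €0.38 = €0.00 + €362.9 = €362.9
new efficient refrigerator: €778.98 + (57/1000) kW × 5000 h × €0.38 = €778.98 + €108.3 = €887.28
Saving = €362.9 − €887.28 = −€524.38

-€524.38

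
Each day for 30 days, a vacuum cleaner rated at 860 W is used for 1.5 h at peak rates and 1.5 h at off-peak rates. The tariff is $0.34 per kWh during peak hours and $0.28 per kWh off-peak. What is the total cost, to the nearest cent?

Peak energy = 0.86 kW × 1.5 h × 30 = 38.7 kWh
Off-peak energy = 0.86 kW × 1.5 h × 30 = 38.7 kWh
Cost = 38.7 × $0.34 + 38.7 × $0.28 = $13.158 + $10.836 = $23.99

$23.99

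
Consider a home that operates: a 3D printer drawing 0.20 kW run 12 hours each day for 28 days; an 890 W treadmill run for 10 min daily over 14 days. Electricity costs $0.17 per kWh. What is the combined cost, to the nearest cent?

3D printer: Runtime = 12 h/day × 28 days = 336 h
3D printer: 0.2 kW × 336 h = 67.2 kWh
treadmill: Runtime = 10 min × 14 = 140 min = 2.333333… h
treadmill: 0.89 kW × 2.333333… h = 2.076666… kWh
Total energy = 69.276666… kWh
Cost = 69.276666… × $0.17 = $11.78

$11.78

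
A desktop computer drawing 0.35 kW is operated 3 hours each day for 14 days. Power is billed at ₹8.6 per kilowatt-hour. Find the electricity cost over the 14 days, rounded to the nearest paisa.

Runtime = 3 h/day × 14 days = 42 h
Energy = 0.35 kW × 42 h = 14.7 kWh
Cost = 14.7 kWh × ₹8.6/kWh = ₹126.42

₹126.42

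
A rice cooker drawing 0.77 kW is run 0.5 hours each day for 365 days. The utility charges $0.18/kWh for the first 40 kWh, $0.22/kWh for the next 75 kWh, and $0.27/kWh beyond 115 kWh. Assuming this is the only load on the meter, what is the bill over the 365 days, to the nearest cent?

$30.59

Runtime = 0.5 h/day × 365 days = 182.5 h
Energy = 0.77 kW × 182.5 h = 140.525 kWh
Tier 1 (0–40 kWh): 40 × $0.18 = $7.2
Tier 2 (40–115 kWh): 75 × $0.22 = $16.5
Above 115 kWh: 25.525 × $0.27 = $6.89175
Bill = $30.59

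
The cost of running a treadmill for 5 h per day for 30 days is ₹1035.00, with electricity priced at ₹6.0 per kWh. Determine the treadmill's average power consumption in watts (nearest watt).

Energy = ₹1035.00 ÷ ₹6.0/kWh = 172.5 kWh
Runtime = 5 h/day × 30 days = 150 h
Power = 172.5 kWh ÷ 150 h = 1.15 kW = 1150 W

1150 W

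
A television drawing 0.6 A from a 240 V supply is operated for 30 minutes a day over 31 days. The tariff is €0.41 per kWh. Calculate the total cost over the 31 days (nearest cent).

€0.92

Power = 0.6 A × 240 V = 144 W = 0.144 kW
Runtime = 30 min × 31 = 930 min = 15.5 h
Energy = 0.144 kW × 15.5 h = 2.232 kWh
Cost = 2.232 kWh × €0.41/kWh = €0.92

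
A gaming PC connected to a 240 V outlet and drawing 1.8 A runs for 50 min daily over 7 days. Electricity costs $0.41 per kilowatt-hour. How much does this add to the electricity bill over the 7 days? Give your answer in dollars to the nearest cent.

$1.03

Power = 1.8 A × 240 V = 432 W = 0.432 kW
Runtime = 50 min × 7 = 350 min = 5.833333… h
Energy = 0.432 kW × 5.833333… h = 2.52 kWh
Cost = 2.52 kWh × $0.41/kWh = $1.03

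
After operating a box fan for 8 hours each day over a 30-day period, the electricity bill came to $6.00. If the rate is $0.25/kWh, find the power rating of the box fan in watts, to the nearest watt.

Energy = $6.00 ÷ $0.25/kWh = 24 kWh
Runtime = 8 h/day × 30 days = 240 h
Power = 24 kWh ÷ 240 h = 0.1 kW = 100 W

100 W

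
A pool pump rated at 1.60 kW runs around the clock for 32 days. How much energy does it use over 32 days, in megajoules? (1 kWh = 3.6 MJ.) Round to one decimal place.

4423.7 MJ

Runtime = 24 h × 32 = 768 h
Energy = 1.6 kW × 768 h = 1228.8 kWh
= 1228.8 × 3.6 MJ = 4423.7 MJ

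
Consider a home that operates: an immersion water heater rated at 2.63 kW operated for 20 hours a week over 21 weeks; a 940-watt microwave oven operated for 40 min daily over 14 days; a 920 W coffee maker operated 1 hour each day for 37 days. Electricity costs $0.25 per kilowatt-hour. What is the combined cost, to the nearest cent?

$286.85

immersion water heater: Runtime = 20 h/week × 21 weeks = 420 h
immersion water heater: 2.63 kW × 420 h = 1104.6 kWh
microwave oven: Runtime = 40 min × 14 = 560 min = 9.333333… h
microwave oven: 0.94 kW × 9.333333… h = 8.773333… kWh
coffee maker: Runtime = 1 h/day × 37 days = 37 h
coffee maker: 0.92 kW × 37 h = 34.04 kWh
Total energy = 1147.413333… kWh
Cost = 1147.413333… × $0.25 = $286.85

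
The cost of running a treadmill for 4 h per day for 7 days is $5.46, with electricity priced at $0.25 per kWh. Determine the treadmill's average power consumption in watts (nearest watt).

780 W

Energy = $5.46 ÷ $0.25/kWh = 21.84 kWh
Runtime = 4 h/day × 7 days = 28 h
Power = 21.84 kWh ÷ 28 h = 0.78 kW = 780 W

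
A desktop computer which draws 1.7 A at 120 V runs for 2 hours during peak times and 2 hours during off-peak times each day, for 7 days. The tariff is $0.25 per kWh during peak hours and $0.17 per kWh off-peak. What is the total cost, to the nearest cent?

$1.20

Power = 1.7 A × 120 V = 204 W = 0.204 kW
Peak energy = 0.204 kW × 2 h × 7 = 2.856 kWh
Off-peak energy = 0.204 kW × 2 h × 7 = 2.856 kWh
Cost = 2.856 × $0.25 + 2.856 × $0.17 = $0.714 + $0.48552 = $1.20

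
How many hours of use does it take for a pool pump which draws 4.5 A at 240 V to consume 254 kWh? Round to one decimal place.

Power = 4.5 A × 240 V = 1080 W = 1.08 kW
Hours = 254 kWh ÷ 1.08 kW = 235.2 h

235.2 h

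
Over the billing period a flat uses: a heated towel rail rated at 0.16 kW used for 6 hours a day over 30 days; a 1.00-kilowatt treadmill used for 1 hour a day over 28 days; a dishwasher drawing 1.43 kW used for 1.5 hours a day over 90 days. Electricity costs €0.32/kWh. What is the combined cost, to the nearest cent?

€79.95

heated towel rail: Runtime = 6 h/day × 30 days = 180 h
heated towel rail: 0.16 kW × 180 h = 28.8 kWh
treadmill: Runtime = 1 h/day × 28 days = 28 h
treadmill: 1 kW × 28 h = 28 kWh
dishwasher: Runtime = 1.5 h/day × 90 days = 135 h
dishwasher: 1.43 kW × 135 h = 193.05 kWh
Total energy = 249.85 kWh
Cost = 249.85 × €0.32 = €79.95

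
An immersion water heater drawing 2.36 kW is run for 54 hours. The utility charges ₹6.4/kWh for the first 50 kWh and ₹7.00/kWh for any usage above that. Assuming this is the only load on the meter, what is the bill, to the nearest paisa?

₹862.08

Energy = 2.36 kW × 54 h = 127.44 kWh
Tier 1 (0–50 kWh): 50 × ₹6.4 = ₹320
Above 50 kWh: 77.44 × ₹7.00 = ₹542.08
Bill = ₹862.08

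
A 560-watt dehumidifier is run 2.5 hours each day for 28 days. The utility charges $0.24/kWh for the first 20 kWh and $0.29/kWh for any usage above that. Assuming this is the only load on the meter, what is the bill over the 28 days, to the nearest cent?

Runtime = 2.5 h/day × 28 days = 70 h
Energy = 0.56 kW × 70 h = 39.2 kWh
Tier 1 (0–20 kWh): 20 × $0.24 = $4.8
Above 20 kWh: 19.2 × $0.29 = $5.568
Bill = $10.37

$10.37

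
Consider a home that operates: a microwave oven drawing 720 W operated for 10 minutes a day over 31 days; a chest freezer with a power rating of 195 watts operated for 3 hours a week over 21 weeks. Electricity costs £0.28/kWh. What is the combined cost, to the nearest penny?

microwave oven: Runtime = 10 min × 31 = 310 min = 5.166666… h
microwave oven: 0.72 kW × 5.166666… h = 3.72 kWh
chest freezer: Runtime = 3 h/week × 21 weeks = 63 h
chest freezer: 0.195 kW × 63 h = 12.285 kWh
Total energy = 16.005 kWh
Cost = 16.005 × £0.28 = £4.48

£4.48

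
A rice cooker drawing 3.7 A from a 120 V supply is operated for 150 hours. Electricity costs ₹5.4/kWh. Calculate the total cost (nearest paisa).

Power = 3.7 A × 120 V = 444 W = 0.444 kW
Energy = 0.444 kW × 150 h = 66.6 kWh
Cost = 66.6 kWh × ₹5.4/kWh = ₹359.64

₹359.64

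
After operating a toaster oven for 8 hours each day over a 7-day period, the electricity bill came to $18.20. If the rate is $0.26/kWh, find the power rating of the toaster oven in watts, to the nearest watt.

Energy = $18.20 ÷ $0.26/kWh = 70 kWh
Runtime = 8 h/day × 7 days = 56 h
Power = 70 kWh ÷ 56 h = 1.25 kW = 1250 W

1250 W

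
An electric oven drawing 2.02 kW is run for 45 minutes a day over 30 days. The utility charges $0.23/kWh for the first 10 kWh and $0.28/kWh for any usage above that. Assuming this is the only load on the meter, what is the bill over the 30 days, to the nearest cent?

Runtime = 45 min × 30 = 1350 min = 22.5 h
Energy = 2.02 kW × 22.5 h = 45.45 kWh
Tier 1 (0–10 kWh): 10 × $0.23 = $2.3
Above 10 kWh: 35.45 × $0.28 = $9.926
Bill = $12.23

$12.23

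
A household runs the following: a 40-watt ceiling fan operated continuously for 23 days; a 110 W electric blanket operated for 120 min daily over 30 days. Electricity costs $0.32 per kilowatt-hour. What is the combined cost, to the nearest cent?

$9.18

ceiling fan: Runtime = 24 h × 23 = 552 h
ceiling fan: 0.04 kW × 552 h = 22.08 kWh
electric blanket: Runtime = 120 min × 30 = 3600 min = 60 h
electric blanket: 0.11 kW × 60 h = 6.6 kWh
Total energy = 28.68 kWh
Cost = 28.68 × $0.32 = $9.18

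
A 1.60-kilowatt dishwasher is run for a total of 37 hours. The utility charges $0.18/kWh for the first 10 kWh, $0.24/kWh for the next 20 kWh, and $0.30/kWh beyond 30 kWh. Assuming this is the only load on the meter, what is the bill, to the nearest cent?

$15.36

Energy = 1.6 kW × 37 h = 59.2 kWh
Tier 1 (0–10 kWh): 10 × $0.18 = $1.8
Tier 2 (10–30 kWh): 20 × $0.24 = $4.8
Above 30 kWh: 29.2 × $0.30 = $8.76
Bill = $15.36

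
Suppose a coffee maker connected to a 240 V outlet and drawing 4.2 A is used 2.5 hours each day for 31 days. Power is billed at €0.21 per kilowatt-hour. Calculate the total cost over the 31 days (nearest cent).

Power = 4.2 A × 240 V = 1008 W = 1.008 kW
Runtime = 2.5 h/day × 31 days = 77.5 h
Energy = 1.008 kW × 77.5 h = 78.12 kWh
Cost = 78.12 kWh × €0.21/kWh = €16.41

€16.41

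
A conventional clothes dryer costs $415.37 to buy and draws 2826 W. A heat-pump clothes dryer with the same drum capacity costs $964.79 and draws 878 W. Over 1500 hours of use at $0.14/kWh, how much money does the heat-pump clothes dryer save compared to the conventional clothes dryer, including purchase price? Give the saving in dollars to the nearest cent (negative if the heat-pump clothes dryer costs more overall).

conventional clothes dryer: $415.37 + (2826/1000) kW × 1500 h × $0.14 = $415.37 + $593.46 = $1008.83
heat-pump clothes dryer: $964.79 + (878/1000) kW × 1500 h × $0.14 = $964.79 + $184.38 = $1149.17
Saving = $1008.83 − $1149.17 = −$140.34

-$140.34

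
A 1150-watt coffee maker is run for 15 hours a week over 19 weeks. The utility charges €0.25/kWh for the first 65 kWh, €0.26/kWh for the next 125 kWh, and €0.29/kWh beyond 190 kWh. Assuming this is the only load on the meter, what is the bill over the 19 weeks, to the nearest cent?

Runtime = 15 h/week × 19 weeks = 285 h
Energy = 1.15 kW × 285 h = 327.75 kWh
Tier 1 (0–65 kWh): 65 × €0.25 = €16.25
Tier 2 (65–190 kWh): 125 × €0.26 = €32.5
Above 190 kWh: 137.75 × €0.29 = €39.9475
Bill = €88.70

€88.70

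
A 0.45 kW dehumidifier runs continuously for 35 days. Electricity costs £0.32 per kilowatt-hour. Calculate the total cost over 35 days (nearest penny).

£120.96

Runtime = 24 h × 35 = 840 h
Energy = 0.45 kW × 840 h = 378 kWh
Cost = 378 kWh × £0.32/kWh = £120.96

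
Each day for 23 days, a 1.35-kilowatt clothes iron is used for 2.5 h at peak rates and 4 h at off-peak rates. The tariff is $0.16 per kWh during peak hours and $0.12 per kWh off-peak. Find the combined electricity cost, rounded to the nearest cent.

Peak energy = 1.35 kW × 2.5 h × 23 = 77.625 kWh
Off-peak energy = 1.35 kW × 4 h × 23 = 124.2 kWh
Cost = 77.625 × $0.16 + 124.2 × $0.12 = $12.42 + $14.904 = $27.32

$27.32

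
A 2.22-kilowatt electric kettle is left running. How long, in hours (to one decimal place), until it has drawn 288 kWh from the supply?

Hours = 288 kWh ÷ 2.22 kW = 129.7 h

129.7 h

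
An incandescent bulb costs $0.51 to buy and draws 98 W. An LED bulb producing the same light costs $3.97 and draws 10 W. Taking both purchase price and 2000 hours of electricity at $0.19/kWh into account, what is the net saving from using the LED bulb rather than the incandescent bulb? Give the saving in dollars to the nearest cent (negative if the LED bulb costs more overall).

incandescent bulb: $0.51 + (98/1000) kW × 2000 h × $0.19 = $0.51 + $37.24 = $37.75
LED bulb: $3.97 + (10/1000) kW × 2000 h × $0.19 = $3.97 + $3.8 = $7.77
Saving = $37.75 − $7.77 = $29.98

$29.98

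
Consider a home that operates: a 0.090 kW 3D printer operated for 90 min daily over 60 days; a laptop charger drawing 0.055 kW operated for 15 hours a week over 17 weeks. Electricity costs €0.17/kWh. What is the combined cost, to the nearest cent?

€3.76

3D printer: Runtime = 90 min × 60 = 5400 min = 90 h
3D printer: 0.09 kW × 90 h = 8.1 kWh
laptop charger: Runtime = 15 h/week × 17 weeks = 255 h
laptop charger: 0.055 kW × 255 h = 14.025 kWh
Total energy = 22.125 kWh
Cost = 22.125 × €0.17 = €3.76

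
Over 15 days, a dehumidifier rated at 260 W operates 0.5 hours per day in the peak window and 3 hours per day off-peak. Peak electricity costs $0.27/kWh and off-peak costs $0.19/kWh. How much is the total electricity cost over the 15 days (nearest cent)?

Peak energy = 0.26 kW × 0.5 h × 15 = 1.95 kWh
Off-peak energy = 0.26 kW × 3 h × 15 = 11.7 kWh
Cost = 1.95 × $0.27 + 11.7 × $0.19 = $0.5265 + $2.223 = $2.75

$2.75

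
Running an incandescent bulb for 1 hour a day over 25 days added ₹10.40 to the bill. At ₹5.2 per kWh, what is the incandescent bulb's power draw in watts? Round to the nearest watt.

Energy = ₹10.40 ÷ ₹5.2/kWh = 2 kWh
Runtime = 1 h/day × 25 days = 25 h
Power = 2 kWh ÷ 25 h = 0.08 kW = 80 W

80 W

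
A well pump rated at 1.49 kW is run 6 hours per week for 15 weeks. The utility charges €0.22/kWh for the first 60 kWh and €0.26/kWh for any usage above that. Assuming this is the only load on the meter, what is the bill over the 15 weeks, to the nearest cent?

€32.47

Runtime = 6 h/week × 15 weeks = 90 h
Energy = 1.49 kW × 90 h = 134.1 kWh
Tier 1 (0–60 kWh): 60 × €0.22 = €13.2
Above 60 kWh: 74.1 × €0.26 = €19.266
Bill = €32.47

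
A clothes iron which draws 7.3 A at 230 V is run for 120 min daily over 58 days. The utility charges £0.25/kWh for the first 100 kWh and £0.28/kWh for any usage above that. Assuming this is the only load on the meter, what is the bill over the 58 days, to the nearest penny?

Power = 7.3 A × 230 V = 1679 W = 1.679 kW
Runtime = 120 min × 58 = 6960 min = 116 h
Energy = 1.679 kW × 116 h = 194.764 kWh
Tier 1 (0–100 kWh): 100 × £0.25 = £25
Above 100 kWh: 94.764 × £0.28 = £26.53392
Bill = £51.53

£51.53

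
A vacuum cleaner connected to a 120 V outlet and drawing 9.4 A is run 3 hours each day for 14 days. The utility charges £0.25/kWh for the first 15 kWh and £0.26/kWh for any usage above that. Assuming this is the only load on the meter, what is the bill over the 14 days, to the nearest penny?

£12.17

Power = 9.4 A × 120 V = 1128 W = 1.128 kW
Runtime = 3 h/day × 14 days = 42 h
Energy = 1.128 kW × 42 h = 47.376 kWh
Tier 1 (0–15 kWh): 15 × £0.25 = £3.75
Above 15 kWh: 32.376 × £0.26 = £8.41776
Bill = £12.17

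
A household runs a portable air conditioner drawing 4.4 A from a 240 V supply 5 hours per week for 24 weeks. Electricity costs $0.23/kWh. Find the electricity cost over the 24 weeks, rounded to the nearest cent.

Power = 4.4 A × 240 V = 1056 W = 1.056 kW
Runtime = 5 h/week × 24 weeks = 120 h
Energy = 1.056 kW × 120 h = 126.72 kWh
Cost = 126.72 kWh × $0.23/kWh = $29.15

$29.15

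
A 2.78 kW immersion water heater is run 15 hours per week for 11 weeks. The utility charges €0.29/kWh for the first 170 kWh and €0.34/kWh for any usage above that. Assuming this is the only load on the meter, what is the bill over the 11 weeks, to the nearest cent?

Runtime = 15 h/week × 11 weeks = 165 h
Energy = 2.78 kW × 165 h = 458.7 kWh
Tier 1 (0–170 kWh): 170 × €0.29 = €49.3
Above 170 kWh: 288.7 × €0.34 = €98.158
Bill = €147.46

€147.46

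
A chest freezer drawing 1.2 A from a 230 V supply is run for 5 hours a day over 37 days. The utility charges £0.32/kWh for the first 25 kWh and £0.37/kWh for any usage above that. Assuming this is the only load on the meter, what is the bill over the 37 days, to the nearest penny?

£17.64

Power = 1.2 A × 230 V = 276 W = 0.276 kW
Runtime = 5 h/day × 37 days = 185 h
Energy = 0.276 kW × 185 h = 51.06 kWh
Tier 1 (0–25 kWh): 25 × £0.32 = £8
Above 25 kWh: 26.06 × £0.37 = £9.6422
Bill = £17.64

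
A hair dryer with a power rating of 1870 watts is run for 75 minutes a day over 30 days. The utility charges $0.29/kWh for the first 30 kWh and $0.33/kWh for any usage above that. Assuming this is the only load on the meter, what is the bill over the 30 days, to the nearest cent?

$21.94

Runtime = 75 min × 30 = 2250 min = 37.5 h
Energy = 1.87 kW × 37.5 h = 70.125 kWh
Tier 1 (0–30 kWh): 30 × $0.29 = $8.7
Above 30 kWh: 40.125 × $0.33 = $13.24125
Bill = $21.94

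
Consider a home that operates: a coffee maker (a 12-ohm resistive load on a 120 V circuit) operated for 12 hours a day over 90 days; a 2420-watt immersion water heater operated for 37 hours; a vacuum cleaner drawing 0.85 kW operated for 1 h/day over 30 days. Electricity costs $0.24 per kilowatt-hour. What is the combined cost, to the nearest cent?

$338.65

coffee maker: Power = V²/R = 120²/12 = 1200 W = 1.2 kW
coffee maker: Runtime = 12 h/day × 90 days = 1080 h
coffee maker: 1.2 kW × 1080 h = 1296 kWh
immersion water heater: 2.42 kW × 37 h = 89.54 kWh
vacuum cleaner: Runtime = 1 h/day × 30 days = 30 h
vacuum cleaner: 0.85 kW × 30 h = 25.5 kWh
Total energy = 1411.04 kWh
Cost = 1411.04 × $0.24 = $338.65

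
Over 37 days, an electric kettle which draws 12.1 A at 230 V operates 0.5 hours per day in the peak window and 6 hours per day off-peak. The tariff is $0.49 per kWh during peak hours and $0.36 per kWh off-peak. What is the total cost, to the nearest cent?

Power = 12.1 A × 230 V = 2783 W = 2.783 kW
Peak energy = 2.783 kW × 0.5 h × 37 = 51.4855 kWh
Off-peak energy = 2.783 kW × 6 h × 37 = 617.826 kWh
Cost = 51.4855 × $0.49 + 617.826 × $0.36 = $25.227895 + $222.41736 = $247.65

$247.65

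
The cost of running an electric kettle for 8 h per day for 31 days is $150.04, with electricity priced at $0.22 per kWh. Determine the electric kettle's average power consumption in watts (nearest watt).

2750 W

Energy = $150.04 ÷ $0.22/kWh = 682 kWh
Runtime = 8 h/day × 31 days = 248 h
Power = 682 kWh ÷ 248 h = 2.75 kW = 2750 W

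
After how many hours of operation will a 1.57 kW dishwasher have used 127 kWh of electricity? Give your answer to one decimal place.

80.9 h

Hours = 127 kWh ÷ 1.57 kW = 80.9 h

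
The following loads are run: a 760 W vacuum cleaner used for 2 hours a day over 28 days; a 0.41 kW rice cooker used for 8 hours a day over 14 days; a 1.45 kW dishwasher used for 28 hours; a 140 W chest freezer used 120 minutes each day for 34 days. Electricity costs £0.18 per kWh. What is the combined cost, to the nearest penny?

vacuum cleaner: Runtime = 2 h/day × 28 days = 56 h
vacuum cleaner: 0.76 kW × 56 h = 42.56 kWh
rice cooker: Runtime = 8 h/day × 14 days = 112 h
rice cooker: 0.41 kW × 112 h = 45.92 kWh
dishwasher: 1.45 kW × 28 h = 40.6 kWh
chest freezer: Runtime = 120 min × 34 = 4080 min = 68 h
chest freezer: 0.14 kW × 68 h = 9.52 kWh
Total energy = 138.6 kWh
Cost = 138.6 × £0.18 = £24.95

£24.95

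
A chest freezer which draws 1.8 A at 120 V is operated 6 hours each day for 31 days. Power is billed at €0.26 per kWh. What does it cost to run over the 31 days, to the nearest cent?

Power = 1.8 A × 120 V = 216 W = 0.216 kW
Runtime = 6 h/day × 31 days = 186 h
Energy = 0.216 kW × 186 h = 40.176 kWh
Cost = 40.176 kWh × €0.26/kWh = €10.45

€10.45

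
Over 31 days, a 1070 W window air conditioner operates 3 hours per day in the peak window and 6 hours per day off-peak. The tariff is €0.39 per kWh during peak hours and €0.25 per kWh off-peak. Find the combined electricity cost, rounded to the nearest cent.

Peak energy = 1.07 kW × 3 h × 31 = 99.51 kWh
Off-peak energy = 1.07 kW × 6 h × 31 = 199.02 kWh
Cost = 99.51 × €0.39 + 199.02 × €0.25 = €38.8089 + €49.755 = €88.56

€88.56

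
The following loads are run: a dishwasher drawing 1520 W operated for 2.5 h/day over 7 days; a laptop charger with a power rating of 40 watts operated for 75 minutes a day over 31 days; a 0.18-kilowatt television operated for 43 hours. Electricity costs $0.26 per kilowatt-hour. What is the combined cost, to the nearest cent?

dishwasher: Runtime = 2.5 h/day × 7 days = 17.5 h
dishwasher: 1.52 kW × 17.5 h = 26.6 kWh
laptop charger: Runtime = 75 min × 31 = 2325 min = 38.75 h
laptop charger: 0.04 kW × 38.75 h = 1.55 kWh
television: 0.18 kW × 43 h = 7.74 kWh
Total energy = 35.89 kWh
Cost = 35.89 × $0.26 = $9.33

$9.33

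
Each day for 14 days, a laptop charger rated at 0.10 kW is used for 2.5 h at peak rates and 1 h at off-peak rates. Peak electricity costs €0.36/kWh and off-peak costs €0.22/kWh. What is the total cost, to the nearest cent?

€1.57

Peak energy = 0.1 kW × 2.5 h × 14 = 3.5 kWh
Off-peak energy = 0.1 kW × 1 h × 14 = 1.4 kWh
Cost = 3.5 × €0.36 + 1.4 × €0.22 = €1.26 + €0.308 = €1.57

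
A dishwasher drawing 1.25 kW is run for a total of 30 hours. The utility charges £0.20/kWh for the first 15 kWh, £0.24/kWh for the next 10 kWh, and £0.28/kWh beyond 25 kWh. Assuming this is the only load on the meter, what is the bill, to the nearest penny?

Energy = 1.25 kW × 30 h = 37.5 kWh
Tier 1 (0–15 kWh): 15 × £0.20 = £3
Tier 2 (15–25 kWh): 10 × £0.24 = £2.4
Above 25 kWh: 12.5 × £0.28 = £3.5
Bill = £8.90

£8.90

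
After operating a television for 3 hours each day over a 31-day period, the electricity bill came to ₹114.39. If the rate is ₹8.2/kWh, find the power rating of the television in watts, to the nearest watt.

150 W

Energy = ₹114.39 ÷ ₹8.2/kWh = 13.95 kWh
Runtime = 3 h/day × 31 days = 93 h
Power = 13.95 kWh ÷ 93 h = 0.15 kW = 150 W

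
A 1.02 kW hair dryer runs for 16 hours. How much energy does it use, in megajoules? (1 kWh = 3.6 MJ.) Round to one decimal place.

58.8 MJ

Energy = 1.02 kW × 16 h = 16.32 kWh
= 16.32 × 3.6 MJ = 58.8 MJ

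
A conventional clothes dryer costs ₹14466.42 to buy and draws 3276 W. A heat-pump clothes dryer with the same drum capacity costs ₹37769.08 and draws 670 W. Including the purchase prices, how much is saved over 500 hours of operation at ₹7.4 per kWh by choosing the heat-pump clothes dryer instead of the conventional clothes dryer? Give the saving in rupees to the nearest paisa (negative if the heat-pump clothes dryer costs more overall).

conventional clothes dryer: ₹14466.42 + (3276/1000) kW × 500 h × ₹7.4 = ₹14466.42 + ₹12121.2 = ₹26587.62
heat-pump clothes dryer: ₹37769.08 + (670/1000) kW × 500 h × ₹7.4 = ₹37769.08 + ₹2479 = ₹40248.08
Saving = ₹26587.62 − ₹40248.08 = −₹13660.46

-₹13660.46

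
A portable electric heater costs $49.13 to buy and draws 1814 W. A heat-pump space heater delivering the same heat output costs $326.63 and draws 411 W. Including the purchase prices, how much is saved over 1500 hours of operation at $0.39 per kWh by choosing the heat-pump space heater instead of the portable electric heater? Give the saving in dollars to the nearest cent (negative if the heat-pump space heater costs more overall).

portable electric heater: $49.13 + (1814/1000) kW × 1500 h × $0.39 = $49.13 + $1061.19 = $1110.32
heat-pump space heater: $326.63 + (411/1000) kW × 1500 h × $0.39 = $326.63 + $240.435 = $567.065
Saving = $1110.32 − $567.065 = $543.255 → $543.26

$543.26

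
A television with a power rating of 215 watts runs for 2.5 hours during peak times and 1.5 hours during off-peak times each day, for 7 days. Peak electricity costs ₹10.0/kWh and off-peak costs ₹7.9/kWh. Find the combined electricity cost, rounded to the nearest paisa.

Peak energy = 0.215 kW × 2.5 h × 7 = 3.7625 kWh
Off-peak energy = 0.215 kW × 1.5 h × 7 = 2.2575 kWh
Cost = 3.7625 × ₹10.0 + 2.2575 × ₹7.9 = ₹37.625 + ₹17.83425 = ₹55.46

₹55.46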